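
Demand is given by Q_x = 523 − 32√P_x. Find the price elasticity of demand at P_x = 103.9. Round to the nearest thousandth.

At P_x = 103.9, Q_x = 196.8197.
dQ_x/dP_x = −32/(2√P_x) = −32/(2·10.1931).
Point elasticity E = (dQ_x/dP_x)·(P_x/Q_x) = -1.5697 × 103.9/196.8197 ≈ -0.829.
|E| < 1, so demand is inelastic at this price.

-0.829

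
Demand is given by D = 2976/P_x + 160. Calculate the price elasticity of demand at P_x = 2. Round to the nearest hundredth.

-0.90

At P_x = 2, D = 1648.
dD/dP_x = −2976/P_x² = −744.
Point elasticity E = (dD/dP_x)·(P_x/D) = -744 × 2/1648 ≈ -0.90.
|E| < 1, so demand is inelastic at this price.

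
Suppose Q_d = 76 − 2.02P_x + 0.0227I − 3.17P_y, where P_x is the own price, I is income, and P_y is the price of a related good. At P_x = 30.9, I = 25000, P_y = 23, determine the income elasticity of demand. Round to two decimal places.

First evaluate Q_d: 76 − 2.02(30.9) + 0.0227(25000) − 3.17(23) = 76 − 62.418 + 567.5 − 72.91 = 508.172.
∂Q_d/∂I = +0.0227, so E_I = 0.0227·(25000/508.172) ≈ 1.12.
E_I > 1: normal good (luxury).

1.12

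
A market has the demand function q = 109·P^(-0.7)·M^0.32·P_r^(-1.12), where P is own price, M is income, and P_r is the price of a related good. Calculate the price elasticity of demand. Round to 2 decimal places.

-0.70

For a Cobb–Douglas (constant-elasticity) form q = A·P^α·…, the elasticity with respect to P equals the exponent α at every point.
Here the exponent on P is -0.7, so the price elasticity of demand is -0.70.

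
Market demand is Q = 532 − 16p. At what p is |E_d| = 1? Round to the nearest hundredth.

16.63

For linear demand Q = a − bp, E = −bp/(a − bp). |E| = 1 ⇒ bp = a − bp ⇒ p = a/(2b).
p = 532/(2·16) ≈ 16.63.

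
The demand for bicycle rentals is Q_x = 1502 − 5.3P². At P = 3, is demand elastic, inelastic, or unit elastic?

inelastic

At P = 3, Q_x = 1454.3.
dQ_x/dP = −2·5.3·P = −31.8.
Point elasticity E = (dQ_x/dP)·(P/Q_x) = -31.8 × 3/1454.3 ≈ -0.066.
|E| ≈ 0.066 < 1, so demand is inelastic.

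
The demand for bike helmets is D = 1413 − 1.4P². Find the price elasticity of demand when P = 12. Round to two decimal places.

-0.33

At P = 12, D = 1211.4.
dD/dP = −2·1.4·P = −33.6.
Point elasticity E = (dD/dP)·(P/D) = -33.6 × 12/1211.4 ≈ -0.33.
|E| < 1, so demand is inelastic at this price.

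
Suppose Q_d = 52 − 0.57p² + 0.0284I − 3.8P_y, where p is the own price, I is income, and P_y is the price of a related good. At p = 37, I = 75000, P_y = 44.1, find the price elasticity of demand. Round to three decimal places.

-1.265

First evaluate Q_d: 52 − 0.57(37)² + 0.0284(75000) − 3.8(44.1) = 52 − 780.33 + 2130 − 167.58 = 1234.09.
∂Q_d/∂p = −2·0.57·p = -42.18, so E_p = -42.18·(37/1234.09) ≈ -1.265.
|E_p| > 1: demand is elastic.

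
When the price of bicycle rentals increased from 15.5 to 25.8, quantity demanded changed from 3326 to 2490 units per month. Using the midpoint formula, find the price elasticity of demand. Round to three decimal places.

%Δq = (2490 − 3326)/[(3326 + 2490)/2] = -836/2908 ≈ -0.2875.
%ΔP = (25.8 − 15.5)/[(15.5 + 25.8)/2] = 10.3/20.65 ≈ 0.4988.
Arc elasticity E = %Δq/%ΔP ≈ -0.2875/0.4988 ≈ -0.576.
|E| < 1: demand is inelastic over this range.

-0.576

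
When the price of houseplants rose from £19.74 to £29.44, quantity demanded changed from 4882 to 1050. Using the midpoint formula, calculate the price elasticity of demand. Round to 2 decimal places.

-3.28

%Δq = (1050 − 4882)/[(4882 + 1050)/2] = -3832/2966 ≈ -1.2920.
%ΔP = (29.44 − 19.74)/[(19.74 + 29.44)/2] = 9.7/24.59 ≈ 0.3945.
Arc elasticity E = %Δq/%ΔP ≈ -1.2920/0.3945 ≈ -3.28.
|E| > 1: demand is elastic over this range.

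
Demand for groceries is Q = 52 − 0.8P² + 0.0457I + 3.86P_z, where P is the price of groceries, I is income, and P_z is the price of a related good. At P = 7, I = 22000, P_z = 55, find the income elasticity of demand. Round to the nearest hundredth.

0.82

Substituting, Q = 52 − 0.8(7)² + 0.0457(22000) + 3.86(55) = 52 − 39.2 + 1005.4 + 212.3 = 1230.5.
∂Q/∂I = +0.0457, so E_I = 0.0457·(22000/1230.5) ≈ 0.82.
E_I ∈ (0,1): normal good (necessity).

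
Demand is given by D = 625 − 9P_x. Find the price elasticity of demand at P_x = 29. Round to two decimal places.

-0.72

At P_x = 29, D = 364.
dD/dP_x = −9.
Point elasticity E = (dD/dP_x)·(P_x/D) = -9 × 29/364 ≈ -0.72.
|E| < 1, so demand is inelastic at this price.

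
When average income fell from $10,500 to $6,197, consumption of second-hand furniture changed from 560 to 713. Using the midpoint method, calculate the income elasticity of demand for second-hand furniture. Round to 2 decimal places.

-0.47

%ΔQ = (713 − 560)/[(560+713)/2] = 153/636.5 ≈ 0.2404.
%ΔY = (6,197 − 10,500)/[(10,500+6,197)/2] = -4303/8348.5 ≈ -0.5154.
E_I = %ΔQ/%ΔY ≈ -0.47.
E_I < 0: inferior good.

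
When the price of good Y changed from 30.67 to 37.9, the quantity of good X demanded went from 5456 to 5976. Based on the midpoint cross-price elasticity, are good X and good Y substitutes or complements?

%ΔQ_x = (5976 − 5456)/[(5456+5976)/2] = 520/5716 ≈ 0.0910.
%ΔP_y = (37.9 − 30.67)/[(30.67+37.9)/2] ≈ 0.2109.
E_xy = 0.0910/0.2109 ≈ 0.431.
E_xy > 0, so the goods are substitutes.

substitutes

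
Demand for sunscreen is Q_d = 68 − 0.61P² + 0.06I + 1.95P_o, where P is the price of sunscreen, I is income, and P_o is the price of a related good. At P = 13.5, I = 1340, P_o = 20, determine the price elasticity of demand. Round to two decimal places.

-2.92

First evaluate Q_d: 68 − 0.61(13.5)² + 0.06(1340) + 1.95(20) = 68 − 111.1725 + 80.4 + 39 = 76.2275.
∂Q_d/∂P = −2·0.61·P = -16.47, so E_p = -16.47·(13.5/76.2275) ≈ -2.92.
|E_p| > 1: demand is elastic.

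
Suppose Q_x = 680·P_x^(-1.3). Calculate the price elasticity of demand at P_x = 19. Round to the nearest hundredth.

-1.30

For a Cobb–Douglas (constant-elasticity) form Q_x = A·P_x^α·…, the elasticity with respect to P_x equals the exponent α at every point.
Here the exponent on P_x is -1.3, so the price elasticity of demand is -1.30.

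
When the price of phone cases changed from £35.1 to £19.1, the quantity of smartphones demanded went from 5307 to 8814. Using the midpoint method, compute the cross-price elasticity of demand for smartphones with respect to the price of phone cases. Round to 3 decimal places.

%ΔQ_x = (8814 − 5307)/[(5307+8814)/2] = 3507/7060.5 ≈ 0.4967.
%ΔP_y = (19.1 − 35.1)/[(35.1+19.1)/2] ≈ -0.5904.
E_xy = 0.4967/-0.5904 ≈ -0.841.
E_xy < 0, so smartphones and phone cases are complements.

-0.841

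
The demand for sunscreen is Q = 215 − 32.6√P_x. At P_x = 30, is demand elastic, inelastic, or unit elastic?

elastic

At P_x = 30, Q = 36.4424.
dQ/dP_x = −32.6/(2√P_x) = −32.6/(2·5.4772).
Point elasticity E = (dQ/dP_x)·(P_x/Q) = -2.976 × 30/36.4424 ≈ -2.450.
|E| ≈ 2.450 > 1, so demand is elastic.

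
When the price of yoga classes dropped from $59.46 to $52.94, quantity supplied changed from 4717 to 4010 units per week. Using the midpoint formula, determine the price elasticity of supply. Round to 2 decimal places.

1.40

%Δq = (4010 − 4717)/[(4717 + 4010)/2] = -707/4363.5 ≈ -0.1620.
%ΔP = (52.94 − 59.46)/[(59.46 + 52.94)/2] = -6.52/56.2 ≈ -0.1160.
Arc elasticity E = %Δq/%ΔP ≈ -0.1620/-0.1160 ≈ 1.40.
|E| > 1: supply is elastic over this range.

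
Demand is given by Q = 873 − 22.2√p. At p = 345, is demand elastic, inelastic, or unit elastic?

At p = 345, Q = 460.6533.
dQ/dp = −22.2/(2√p) = −22.2/(2·18.5742).
Point elasticity E = (dQ/dp)·(p/Q) = -0.5976 × 345/460.6533 ≈ -0.448.
|E| ≈ 0.448 < 1, so demand is inelastic.

inelastic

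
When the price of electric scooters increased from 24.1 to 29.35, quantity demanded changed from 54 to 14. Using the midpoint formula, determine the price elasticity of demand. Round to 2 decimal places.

%ΔQ = (14 − 54)/[(54 + 14)/2] = -40/34 ≈ -1.1765.
%ΔP = (29.35 − 24.1)/[(24.1 + 29.35)/2] = 5.25/26.725 ≈ 0.1964.
Arc elasticity E = %ΔQ/%ΔP ≈ -1.1765/0.1964 ≈ -5.99.
|E| > 1: demand is elastic over this range.

-5.99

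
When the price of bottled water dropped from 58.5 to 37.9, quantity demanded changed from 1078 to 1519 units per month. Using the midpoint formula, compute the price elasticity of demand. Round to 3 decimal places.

-0.795

%Δq = (1519 − 1078)/[(1078 + 1519)/2] = 441/1298.5 ≈ 0.3396.
%Δp = (37.9 − 58.5)/[(58.5 + 37.9)/2] = -20.6/48.2 ≈ -0.4274.
Arc elasticity E = %Δq/%Δp ≈ 0.3396/-0.4274 ≈ -0.795.
|E| < 1: demand is inelastic over this range.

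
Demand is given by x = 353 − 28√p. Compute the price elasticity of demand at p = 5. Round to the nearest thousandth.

-0.108

At p = 5, x = 290.3901.
dx/dp = −28/(2√p) = −28/(2·2.2361).
Point elasticity E = (dx/dp)·(p/x) = -6.261 × 5/290.3901 ≈ -0.108.
|E| < 1, so demand is inelastic at this price.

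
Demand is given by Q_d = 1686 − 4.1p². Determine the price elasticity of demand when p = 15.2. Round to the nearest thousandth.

-2.565

At p = 15.2, Q_d = 738.736.
dQ_d/dp = −2·4.1·p = −124.64.
Point elasticity E = (dQ_d/dp)·(p/Q_d) = -124.64 × 15.2/738.736 ≈ -2.565.
|E| > 1, so demand is elastic at this price.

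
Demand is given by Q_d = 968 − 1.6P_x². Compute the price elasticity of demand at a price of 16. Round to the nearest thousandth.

-1.467

At P_x = 16, Q_d = 558.4.
dQ_d/dP_x = −2·1.6·P_x = −51.2.
Point elasticity E = (dQ_d/dP_x)·(P_x/Q_d) = -51.2 × 16/558.4 ≈ -1.467.
|E| > 1, so demand is elastic at this price.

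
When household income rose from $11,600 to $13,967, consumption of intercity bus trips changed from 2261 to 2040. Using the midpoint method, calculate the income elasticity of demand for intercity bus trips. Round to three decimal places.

-0.555

%ΔQ = (2040 − 2261)/[(2261+2040)/2] = -221/2150.5 ≈ -0.1028.
%ΔY = (13,967 − 11,600)/[(11,600+13,967)/2] = 2367/12783.5 ≈ 0.1852.
E_I = %ΔQ/%ΔY ≈ -0.555.
E_I < 0: inferior good.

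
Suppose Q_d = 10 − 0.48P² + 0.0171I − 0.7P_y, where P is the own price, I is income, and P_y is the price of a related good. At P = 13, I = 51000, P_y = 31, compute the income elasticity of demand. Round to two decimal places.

1.12

Evaluating quantity at (P, I, P_y) gives Q_d = 10 − 0.48(13)² + 0.0171(51000) − 0.7(31) = 10 − 81.12 + 872.1 − 21.7 = 779.28.
∂Q_d/∂I = +0.0171, so E_I = 0.0171·(51000/779.28) ≈ 1.12.
E_I > 1: normal good (luxury).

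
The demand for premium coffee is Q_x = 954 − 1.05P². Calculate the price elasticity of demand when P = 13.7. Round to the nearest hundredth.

At P = 13.7, Q_x = 756.9255.
dQ_x/dP = −2·1.05·P = −28.77.
Point elasticity E = (dQ_x/dP)·(P/Q_x) = -28.77 × 13.7/756.9255 ≈ -0.52.
|E| < 1, so demand is inelastic at this price.

-0.52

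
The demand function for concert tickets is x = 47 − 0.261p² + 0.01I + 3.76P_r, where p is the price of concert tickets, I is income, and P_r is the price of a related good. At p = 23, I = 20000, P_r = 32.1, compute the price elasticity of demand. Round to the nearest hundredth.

-1.20

Evaluating quantity at (p, I, P_r) gives x = 47 − 0.261(23)² + 0.01(20000) + 3.76(32.1) = 47 − 138.069 + 200 + 120.696 = 229.627.
∂x/∂p = −2·0.261·p = -12.006, so E_p = -12.006·(23/229.627) ≈ -1.20.
|E_p| > 1: demand is elastic.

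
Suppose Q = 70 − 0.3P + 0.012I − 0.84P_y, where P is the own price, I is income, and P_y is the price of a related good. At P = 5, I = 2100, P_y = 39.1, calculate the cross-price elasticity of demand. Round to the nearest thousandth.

Substituting, Q = 70 − 0.3(5) + 0.012(2100) − 0.84(39.1) = 70 − 1.5 + 25.2 − 32.844 = 60.856.
∂Q/∂P_y = −0.84, so E_xy = -0.84·(39.1/60.856) ≈ -0.540.
E_xy < 0: the goods are complements.

-0.540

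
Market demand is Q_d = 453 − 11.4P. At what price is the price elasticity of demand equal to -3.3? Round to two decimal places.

Set −bP/(a − bP) = −3.3 ⇒ bP = 3.3(a − bP) ⇒ bP(1+3.3) = 3.3·a.
P = 3.3·453/(11.4·4.3) ≈ 30.50.

30.50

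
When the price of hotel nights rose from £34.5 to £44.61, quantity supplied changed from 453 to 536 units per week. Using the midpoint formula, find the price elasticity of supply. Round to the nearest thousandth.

0.657

%ΔQ = (536 − 453)/[(453 + 536)/2] = 83/494.5 ≈ 0.1678.
%ΔP = (44.61 − 34.5)/[(34.5 + 44.61)/2] = 10.11/39.555 ≈ 0.2556.
Arc elasticity E = %ΔQ/%ΔP ≈ 0.1678/0.2556 ≈ 0.657.
|E| < 1: supply is inelastic over this range.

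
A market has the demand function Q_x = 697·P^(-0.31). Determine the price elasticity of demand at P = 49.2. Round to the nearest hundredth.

For a Cobb–Douglas (constant-elasticity) form Q_x = A·P^α·…, the elasticity with respect to P equals the exponent α at every point.
Here the exponent on P is -0.31, so the price elasticity of demand is -0.31.

-0.31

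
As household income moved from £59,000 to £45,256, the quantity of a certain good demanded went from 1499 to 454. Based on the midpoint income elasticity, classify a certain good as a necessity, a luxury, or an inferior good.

luxury

%ΔQ = (454 − 1499)/[(1499+454)/2] = -1045/976.5 ≈ -1.0701.
%ΔY = (45,256 − 59,000)/[(59,000+45,256)/2] = -13744/52128 ≈ -0.2637.
E_I = %ΔQ/%ΔY ≈ 4.059.
E_I > 1: normal good (luxury).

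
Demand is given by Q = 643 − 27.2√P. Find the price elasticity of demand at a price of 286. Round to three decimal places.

At P = 286, Q = 183.0063.
dQ/dP = −27.2/(2√P) = −27.2/(2·16.9115).
Point elasticity E = (dQ/dP)·(P/Q) = -0.8042 × 286/183.0063 ≈ -1.257.
|E| > 1, so demand is elastic at this price.

-1.257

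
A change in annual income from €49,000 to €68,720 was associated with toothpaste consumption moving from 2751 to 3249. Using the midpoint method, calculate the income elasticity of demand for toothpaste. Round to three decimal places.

%ΔQ = (3249 − 2751)/[(2751+3249)/2] = 498/3000 ≈ 0.1660.
%ΔM = (68,720 − 49,000)/[(49,000+68,720)/2] = 19720/58860 ≈ 0.3350.
E_I = %ΔQ/%ΔM ≈ 0.495.
E_I ∈ (0,1): normal good (necessity).

0.495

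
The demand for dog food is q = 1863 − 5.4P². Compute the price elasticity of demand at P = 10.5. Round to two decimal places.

At P = 10.5, q = 1267.65.
dq/dP = −2·5.4·P = −113.4.
Point elasticity E = (dq/dP)·(P/q) = -113.4 × 10.5/1267.65 ≈ -0.94.
|E| < 1, so demand is inelastic at this price.

-0.94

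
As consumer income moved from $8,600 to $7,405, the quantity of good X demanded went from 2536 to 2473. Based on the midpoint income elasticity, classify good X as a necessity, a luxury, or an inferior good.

%ΔQ = (2473 − 2536)/[(2536+2473)/2] = -63/2504.5 ≈ -0.0252.
%ΔY = (7,405 − 8,600)/[(8,600+7,405)/2] = -1195/8002.5 ≈ -0.1493.
E_I = %ΔQ/%ΔY ≈ 0.168.
E_I ∈ (0,1): normal good (necessity).

necessity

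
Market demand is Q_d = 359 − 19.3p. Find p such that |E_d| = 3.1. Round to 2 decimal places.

14.06

Set −bp/(a − bp) = −3.1 ⇒ bp = 3.1(a − bp) ⇒ bp(1+3.1) = 3.1·a.
p = 3.1·359/(19.3·4.1) ≈ 14.06.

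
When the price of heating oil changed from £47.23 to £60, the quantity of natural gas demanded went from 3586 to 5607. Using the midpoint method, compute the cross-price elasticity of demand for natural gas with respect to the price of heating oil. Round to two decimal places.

1.85

%ΔQ_x = (5607 − 3586)/[(3586+5607)/2] = 2021/4596.5 ≈ 0.4397.
%ΔP_y = (60 − 47.23)/[(47.23+60)/2] ≈ 0.2382.
E_xy = 0.4397/0.2382 ≈ 1.85.
E_xy > 0, so natural gas and heating oil are substitutes.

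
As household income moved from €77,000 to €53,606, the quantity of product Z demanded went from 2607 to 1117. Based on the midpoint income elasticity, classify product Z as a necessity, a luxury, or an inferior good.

luxury

%ΔQ = (1117 − 2607)/[(2607+1117)/2] = -1490/1862 ≈ -0.8002.
%ΔI = (53,606 − 77,000)/[(77,000+53,606)/2] = -23394/65303 ≈ -0.3582.
E_I = %ΔQ/%ΔI ≈ 2.234.
E_I > 1: normal good (luxury).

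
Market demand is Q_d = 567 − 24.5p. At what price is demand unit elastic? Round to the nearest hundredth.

For linear demand Q_d = a − bp, E = −bp/(a − bp). |E| = 1 ⇒ bp = a − bp ⇒ p = a/(2b).
p = 567/(2·24.5) ≈ 11.57.

11.57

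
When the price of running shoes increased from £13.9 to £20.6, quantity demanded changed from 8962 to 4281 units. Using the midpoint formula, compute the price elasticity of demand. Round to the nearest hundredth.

-1.82

%ΔQ = (4281 − 8962)/[(8962 + 4281)/2] = -4681/6621.5 ≈ -0.7069.
%Δp = (20.6 − 13.9)/[(13.9 + 20.6)/2] = 6.7/17.25 ≈ 0.3884.
Arc elasticity E = %ΔQ/%Δp ≈ -0.7069/0.3884 ≈ -1.82.
|E| > 1: demand is elastic over this range.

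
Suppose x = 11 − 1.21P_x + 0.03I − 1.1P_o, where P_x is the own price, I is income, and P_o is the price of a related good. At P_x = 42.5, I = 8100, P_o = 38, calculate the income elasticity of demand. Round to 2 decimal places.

1.51

Substituting, x = 11 − 1.21(42.5) + 0.03(8100) − 1.1(38) = 11 − 51.425 + 243 − 41.8 = 160.775.
∂x/∂I = +0.03, so E_I = 0.03·(8100/160.775) ≈ 1.51.
E_I > 1: normal good (luxury).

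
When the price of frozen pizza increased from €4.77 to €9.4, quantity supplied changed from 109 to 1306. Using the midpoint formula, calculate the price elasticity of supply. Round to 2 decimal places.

%Δq = (1306 − 109)/[(109 + 1306)/2] = 1197/707.5 ≈ 1.6919.
%Δp = (9.4 − 4.77)/[(4.77 + 9.4)/2] = 4.63/7.085 ≈ 0.6535.
Arc elasticity E = %Δq/%Δp ≈ 1.6919/0.6535 ≈ 2.59.
|E| > 1: supply is elastic over this range.

2.59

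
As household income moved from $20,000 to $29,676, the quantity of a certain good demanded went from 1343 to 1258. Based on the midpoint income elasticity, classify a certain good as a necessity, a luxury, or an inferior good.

%ΔQ = (1258 − 1343)/[(1343+1258)/2] = -85/1300.5 ≈ -0.0654.
%ΔI = (29,676 − 20,000)/[(20,000+29,676)/2] = 9676/24838 ≈ 0.3896.
E_I = %ΔQ/%ΔI ≈ -0.168.
E_I < 0: inferior good.

inferior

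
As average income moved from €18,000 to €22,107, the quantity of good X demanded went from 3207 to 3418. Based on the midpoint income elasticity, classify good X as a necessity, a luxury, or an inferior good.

necessity

%ΔQ = (3418 − 3207)/[(3207+3418)/2] = 211/3312.5 ≈ 0.0637.
%ΔM = (22,107 − 18,000)/[(18,000+22,107)/2] = 4107/20053.5 ≈ 0.2048.
E_I = %ΔQ/%ΔM ≈ 0.311.
E_I ∈ (0,1): normal good (necessity).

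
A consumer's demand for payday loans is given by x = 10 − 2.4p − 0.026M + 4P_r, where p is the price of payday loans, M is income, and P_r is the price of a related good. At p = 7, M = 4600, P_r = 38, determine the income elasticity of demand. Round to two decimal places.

At the given point, x = 10 − 2.4(7) − 0.026(4600) + 4(38) = 10 − 16.8 − 119.6 + 152 = 25.6.
∂x/∂M = −0.026, so E_I = -0.026·(4600/25.6) ≈ -4.67.
E_I < 0: inferior good.

-4.67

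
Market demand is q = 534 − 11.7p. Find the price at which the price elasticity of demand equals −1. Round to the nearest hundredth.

22.82

For linear demand q = a − bp, E = −bp/(a − bp). |E| = 1 ⇒ bp = a − bp ⇒ p = a/(2b).
p = 534/(2·11.7) ≈ 22.82.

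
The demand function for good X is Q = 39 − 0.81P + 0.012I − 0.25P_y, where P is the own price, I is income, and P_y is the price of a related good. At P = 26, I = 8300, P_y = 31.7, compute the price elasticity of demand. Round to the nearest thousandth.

First evaluate Q: 39 − 0.81(26) + 0.012(8300) − 0.25(31.7) = 39 − 21.06 + 99.6 − 7.925 = 109.615.
∂Q/∂P = −0.81, so E_p = (−0.81)·(26/109.615) ≈ -0.192.
|E_p| < 1: demand is inelastic.

-0.192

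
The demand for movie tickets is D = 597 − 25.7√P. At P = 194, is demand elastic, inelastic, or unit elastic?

At P = 194, D = 239.0404.
dD/dP = −25.7/(2√P) = −25.7/(2·13.9284).
Point elasticity E = (dD/dP)·(P/D) = -0.9226 × 194/239.0404 ≈ -0.749.
|E| ≈ 0.749 < 1, so demand is inelastic.

inelastic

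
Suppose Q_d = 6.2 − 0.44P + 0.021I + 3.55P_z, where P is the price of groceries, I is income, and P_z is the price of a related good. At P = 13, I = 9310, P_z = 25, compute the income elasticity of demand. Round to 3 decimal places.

0.687

Evaluating quantity at (P, I, P_z) gives Q_d = 6.2 − 0.44(13) + 0.021(9310) + 3.55(25) = 6.2 − 5.72 + 195.51 + 88.75 = 284.74.
∂Q_d/∂I = +0.021, so E_I = 0.021·(9310/284.74) ≈ 0.687.
E_I ∈ (0,1): normal good (necessity).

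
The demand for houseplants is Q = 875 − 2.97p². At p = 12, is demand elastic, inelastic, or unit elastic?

At p = 12, Q = 447.32.
dQ/dp = −2·2.97·p = −71.28.
Point elasticity E = (dQ/dp)·(p/Q) = -71.28 × 12/447.32 ≈ -1.912.
|E| ≈ 1.912 > 1, so demand is elastic.

elastic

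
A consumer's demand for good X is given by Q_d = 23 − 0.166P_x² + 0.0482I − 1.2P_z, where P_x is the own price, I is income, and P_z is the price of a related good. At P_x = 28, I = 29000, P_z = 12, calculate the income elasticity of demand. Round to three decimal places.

Evaluating quantity at (P_x, I, P_z) gives Q_d = 23 − 0.166(28)² + 0.0482(29000) − 1.2(12) = 23 − 130.144 + 1397.8 − 14.4 = 1276.256.
∂Q_d/∂I = +0.0482, so E_I = 0.0482·(29000/1276.256) ≈ 1.095.
E_I > 1: normal good (luxury).

1.095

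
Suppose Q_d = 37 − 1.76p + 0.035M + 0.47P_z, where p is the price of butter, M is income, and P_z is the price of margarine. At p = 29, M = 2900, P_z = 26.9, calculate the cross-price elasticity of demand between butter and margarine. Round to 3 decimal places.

At the given point, Q_d = 37 − 1.76(29) + 0.035(2900) + 0.47(26.9) = 37 − 51.04 + 101.5 + 12.643 = 100.103.
∂Q_d/∂P_z = +0.47, so E_xy = 0.47·(26.9/100.103) ≈ 0.126.
E_xy > 0: the goods are substitutes.

0.126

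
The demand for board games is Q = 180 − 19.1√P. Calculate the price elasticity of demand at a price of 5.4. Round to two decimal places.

At P = 5.4, Q = 135.6156.
dQ/dP = −19.1/(2√P) = −19.1/(2·2.3238).
Point elasticity E = (dQ/dP)·(P/Q) = -4.1097 × 5.4/135.6156 ≈ -0.16.
|E| < 1, so demand is inelastic at this price.

-0.16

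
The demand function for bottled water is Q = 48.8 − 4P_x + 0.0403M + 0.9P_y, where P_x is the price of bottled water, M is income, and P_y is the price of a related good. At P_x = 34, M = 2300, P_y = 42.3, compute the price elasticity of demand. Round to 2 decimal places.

Substituting, Q = 48.8 − 4(34) + 0.0403(2300) + 0.9(42.3) = 48.8 − 136 + 92.69 + 38.07 = 43.56.
∂Q/∂P_x = −4, so E_p = (−4)·(34/43.56) ≈ -3.12.
|E_p| > 1: demand is elastic.

-3.12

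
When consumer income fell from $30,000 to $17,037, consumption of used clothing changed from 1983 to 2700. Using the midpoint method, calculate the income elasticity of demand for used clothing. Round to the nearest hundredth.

-0.56

%ΔQ = (2700 − 1983)/[(1983+2700)/2] = 717/2341.5 ≈ 0.3062.
%ΔI = (17,037 − 30,000)/[(30,000+17,037)/2] = -12963/23518.5 ≈ -0.5512.
E_I = %ΔQ/%ΔI ≈ -0.56.
E_I < 0: inferior good.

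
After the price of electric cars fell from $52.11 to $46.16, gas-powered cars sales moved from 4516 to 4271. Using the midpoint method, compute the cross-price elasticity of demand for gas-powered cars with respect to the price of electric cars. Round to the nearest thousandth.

%ΔQ_x = (4271 − 4516)/[(4516+4271)/2] = -245/4393.5 ≈ -0.0558.
%ΔP_y = (46.16 − 52.11)/[(52.11+46.16)/2] ≈ -0.1211.
E_xy = -0.0558/-0.1211 ≈ 0.460.
E_xy > 0, so gas-powered cars and electric cars are substitutes.

0.460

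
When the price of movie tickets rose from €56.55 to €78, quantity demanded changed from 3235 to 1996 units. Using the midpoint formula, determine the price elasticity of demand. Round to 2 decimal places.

%ΔQ = (1996 − 3235)/[(3235 + 1996)/2] = -1239/2615.5 ≈ -0.4737.
%ΔP = (78 − 56.55)/[(56.55 + 78)/2] = 21.45/67.275 ≈ 0.3188.
Arc elasticity E = %ΔQ/%ΔP ≈ -0.4737/0.3188 ≈ -1.49.
|E| > 1: demand is elastic over this range.

-1.49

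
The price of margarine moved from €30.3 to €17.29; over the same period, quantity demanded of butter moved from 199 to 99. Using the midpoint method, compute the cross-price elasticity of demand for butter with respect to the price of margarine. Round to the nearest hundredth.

1.23

%ΔQ_x = (99 − 199)/[(199+99)/2] = -100/149 ≈ -0.6711.
%ΔP_y = (17.29 − 30.3)/[(30.3+17.29)/2] ≈ -0.5468.
E_xy = -0.6711/-0.5468 ≈ 1.23.
E_xy > 0, so butter and margarine are substitutes.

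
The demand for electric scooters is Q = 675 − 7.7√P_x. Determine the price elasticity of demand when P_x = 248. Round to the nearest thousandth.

At P_x = 248, Q = 553.7403.
dQ/dP_x = −7.7/(2√P_x) = −7.7/(2·15.748).
Point elasticity E = (dQ/dP_x)·(P_x/Q) = -0.2445 × 248/553.7403 ≈ -0.109.
|E| < 1, so demand is inelastic at this price.

-0.109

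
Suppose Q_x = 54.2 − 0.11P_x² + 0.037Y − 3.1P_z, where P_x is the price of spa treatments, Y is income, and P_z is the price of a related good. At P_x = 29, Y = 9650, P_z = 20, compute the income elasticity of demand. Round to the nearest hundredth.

1.39

At the given point, Q_x = 54.2 − 0.11(29)² + 0.037(9650) − 3.1(20) = 54.2 − 92.51 + 357.05 − 62 = 256.74.
∂Q_x/∂Y = +0.037, so E_I = 0.037·(9650/256.74) ≈ 1.39.
E_I > 1: normal good (luxury).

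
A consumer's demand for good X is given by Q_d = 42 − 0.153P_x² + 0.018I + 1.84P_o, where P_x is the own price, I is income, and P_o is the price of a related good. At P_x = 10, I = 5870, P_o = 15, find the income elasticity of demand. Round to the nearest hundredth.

Q_d = 42 − 0.153(10)² + 0.018(5870) + 1.84(15) = 42 − 15.3 + 105.66 + 27.6 = 159.96.
∂Q_d/∂I = +0.018, so E_I = 0.018·(5870/159.96) ≈ 0.66.
E_I ∈ (0,1): normal good (necessity).

0.66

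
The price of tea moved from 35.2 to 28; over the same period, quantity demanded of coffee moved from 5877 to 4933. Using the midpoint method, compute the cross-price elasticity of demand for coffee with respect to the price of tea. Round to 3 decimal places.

%ΔQ_x = (4933 − 5877)/[(5877+4933)/2] = -944/5405 ≈ -0.1747.
%ΔP_y = (28 − 35.2)/[(35.2+28)/2] ≈ -0.2278.
E_xy = -0.1747/-0.2278 ≈ 0.767.
E_xy > 0, so coffee and tea are substitutes.

0.767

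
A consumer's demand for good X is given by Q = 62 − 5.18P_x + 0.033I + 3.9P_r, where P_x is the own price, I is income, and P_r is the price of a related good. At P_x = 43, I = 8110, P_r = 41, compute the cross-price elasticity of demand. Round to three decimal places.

Substituting, Q = 62 − 5.18(43) + 0.033(8110) + 3.9(41) = 62 − 222.74 + 267.63 + 159.9 = 266.79.
∂Q/∂P_r = +3.9, so E_xy = 3.9·(41/266.79) ≈ 0.599.
E_xy > 0: the goods are substitutes.

0.599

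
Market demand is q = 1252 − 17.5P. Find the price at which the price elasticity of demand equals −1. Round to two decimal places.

35.77

For linear demand q = a − bP, E = −bP/(a − bP). |E| = 1 ⇒ bP = a − bP ⇒ P = a/(2b).
P = 1252/(2·17.5) ≈ 35.77.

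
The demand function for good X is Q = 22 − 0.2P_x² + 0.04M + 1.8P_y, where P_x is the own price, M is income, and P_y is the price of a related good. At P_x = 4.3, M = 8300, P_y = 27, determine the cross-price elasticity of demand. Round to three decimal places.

0.122

First evaluate Q: 22 − 0.2(4.3)² + 0.04(8300) + 1.8(27) = 22 − 3.698 + 332 + 48.6 = 398.902.
∂Q/∂P_y = +1.8, so E_xy = 1.8·(27/398.902) ≈ 0.122.
E_xy > 0: the goods are substitutes.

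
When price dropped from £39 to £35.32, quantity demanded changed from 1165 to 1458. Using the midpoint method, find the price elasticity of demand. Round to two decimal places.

-2.26

%Δq = (1458 − 1165)/[(1165 + 1458)/2] = 293/1311.5 ≈ 0.2234.
%ΔP = (35.32 − 39)/[(39 + 35.32)/2] = -3.68/37.16 ≈ -0.0990.
Arc elasticity E = %Δq/%ΔP ≈ 0.2234/-0.0990 ≈ -2.26.
|E| > 1: demand is elastic over this range.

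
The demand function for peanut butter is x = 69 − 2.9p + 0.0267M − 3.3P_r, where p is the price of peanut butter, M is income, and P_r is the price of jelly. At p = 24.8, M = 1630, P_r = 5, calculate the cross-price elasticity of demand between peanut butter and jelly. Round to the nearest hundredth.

-0.68

Evaluating quantity at (p, M, P_r) gives x = 69 − 2.9(24.8) + 0.0267(1630) − 3.3(5) = 69 − 71.92 + 43.521 − 16.5 = 24.101.
∂x/∂P_r = −3.3, so E_xy = -3.3·(5/24.101) ≈ -0.68.
E_xy < 0: the goods are complements.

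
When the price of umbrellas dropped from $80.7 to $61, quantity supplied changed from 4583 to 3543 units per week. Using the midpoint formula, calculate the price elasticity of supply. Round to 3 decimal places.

%Δq = (3543 − 4583)/[(4583 + 3543)/2] = -1040/4063 ≈ -0.2560.
%Δp = (61 − 80.7)/[(80.7 + 61)/2] = -19.7/70.85 ≈ -0.2781.
Arc elasticity E = %Δq/%Δp ≈ -0.2560/-0.2781 ≈ 0.921.
|E| < 1: supply is inelastic over this range.

0.921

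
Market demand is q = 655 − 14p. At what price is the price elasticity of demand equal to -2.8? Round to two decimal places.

Set −bp/(a − bp) = −2.8 ⇒ bp = 2.8(a − bp) ⇒ bp(1+2.8) = 2.8·a.
p = 2.8·655/(14·3.8) ≈ 34.47.

34.47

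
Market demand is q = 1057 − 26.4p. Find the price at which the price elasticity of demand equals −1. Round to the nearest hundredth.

For linear demand q = a − bp, E = −bp/(a − bp). |E| = 1 ⇒ bp = a − bp ⇒ p = a/(2b).
p = 1057/(2·26.4) ≈ 20.02.

20.02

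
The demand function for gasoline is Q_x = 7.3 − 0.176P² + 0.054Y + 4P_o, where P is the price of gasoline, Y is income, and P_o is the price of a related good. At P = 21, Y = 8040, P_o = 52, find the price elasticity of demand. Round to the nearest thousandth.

First evaluate Q_x: 7.3 − 0.176(21)² + 0.054(8040) + 4(52) = 7.3 − 77.616 + 434.16 + 208 = 571.844.
∂Q_x/∂P = −2·0.176·P = -7.392, so E_p = -7.392·(21/571.844) ≈ -0.271.
|E_p| < 1: demand is inelastic.

-0.271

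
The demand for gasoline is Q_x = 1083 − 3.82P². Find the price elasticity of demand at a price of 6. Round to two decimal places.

-0.29

At P = 6, Q_x = 945.48.
dQ_x/dP = −2·3.82·P = −45.84.
Point elasticity E = (dQ_x/dP)·(P/Q_x) = -45.84 × 6/945.48 ≈ -0.29.
|E| < 1, so demand is inelastic at this price.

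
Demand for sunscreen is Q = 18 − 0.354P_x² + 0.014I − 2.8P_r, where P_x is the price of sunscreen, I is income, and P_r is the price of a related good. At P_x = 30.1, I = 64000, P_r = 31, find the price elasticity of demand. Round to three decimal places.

-1.267

Evaluating quantity at (P_x, I, P_r) gives Q = 18 − 0.354(30.1)² + 0.014(64000) − 2.8(31) = 18 − 320.7275 + 896 − 86.8 = 506.4725.
∂Q/∂P_x = −2·0.354·P_x = -21.3108, so E_p = -21.3108·(30.1/506.4725) ≈ -1.267.
|E_p| > 1: demand is elastic.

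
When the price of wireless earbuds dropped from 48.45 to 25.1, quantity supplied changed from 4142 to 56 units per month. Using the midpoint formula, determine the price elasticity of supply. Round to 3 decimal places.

%ΔQ = (56 − 4142)/[(4142 + 56)/2] = -4086/2099 ≈ -1.9466.
%Δp = (25.1 − 48.45)/[(48.45 + 25.1)/2] = -23.35/36.775 ≈ -0.6349.
Arc elasticity E = %ΔQ/%Δp ≈ -1.9466/-0.6349 ≈ 3.066.
|E| > 1: supply is elastic over this range.

3.066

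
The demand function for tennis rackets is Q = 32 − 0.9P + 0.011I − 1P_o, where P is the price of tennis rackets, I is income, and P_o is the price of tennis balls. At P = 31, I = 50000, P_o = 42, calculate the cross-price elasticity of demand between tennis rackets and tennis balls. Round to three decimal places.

-0.082

First evaluate Q: 32 − 0.9(31) + 0.011(50000) − 1(42) = 32 − 27.9 + 550 − 42 = 512.1.
∂Q/∂P_o = −1, so E_xy = -1·(42/512.1) ≈ -0.082.
E_xy < 0: the goods are complements.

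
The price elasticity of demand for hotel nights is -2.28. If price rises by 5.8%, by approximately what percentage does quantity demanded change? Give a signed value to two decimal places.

%ΔQ ≈ E × %ΔP = (-2.28) × (5.8%) ≈ -13.22%.

-13.22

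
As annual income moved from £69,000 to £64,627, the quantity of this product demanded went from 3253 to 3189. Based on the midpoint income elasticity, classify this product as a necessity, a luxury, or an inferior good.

%ΔQ = (3189 − 3253)/[(3253+3189)/2] = -64/3221 ≈ -0.0199.
%ΔY = (64,627 − 69,000)/[(69,000+64,627)/2] = -4373/66813.5 ≈ -0.0655.
E_I = %ΔQ/%ΔY ≈ 0.304.
E_I ∈ (0,1): normal good (necessity).

necessity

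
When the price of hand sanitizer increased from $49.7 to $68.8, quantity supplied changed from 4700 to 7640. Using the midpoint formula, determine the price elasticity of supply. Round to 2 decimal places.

%ΔQ = (7640 − 4700)/[(4700 + 7640)/2] = 2940/6170 ≈ 0.4765.
%ΔP = (68.8 − 49.7)/[(49.7 + 68.8)/2] = 19.1/59.25 ≈ 0.3224.
Arc elasticity E = %ΔQ/%ΔP ≈ 0.4765/0.3224 ≈ 1.48.
|E| > 1: supply is elastic over this range.

1.48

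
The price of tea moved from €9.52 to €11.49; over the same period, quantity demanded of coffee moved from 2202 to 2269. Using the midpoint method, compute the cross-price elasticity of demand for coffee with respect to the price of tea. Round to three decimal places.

%ΔQ_x = (2269 − 2202)/[(2202+2269)/2] = 67/2235.5 ≈ 0.0300.
%ΔP_y = (11.49 − 9.52)/[(9.52+11.49)/2] ≈ 0.1875.
E_xy = 0.0300/0.1875 ≈ 0.160.
E_xy > 0, so coffee and tea are substitutes.

0.160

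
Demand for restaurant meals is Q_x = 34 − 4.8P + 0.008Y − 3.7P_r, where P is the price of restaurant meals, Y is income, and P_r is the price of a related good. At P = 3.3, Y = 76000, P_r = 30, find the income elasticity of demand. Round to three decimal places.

Q_x = 34 − 4.8(3.3) + 0.008(76000) − 3.7(30) = 34 − 15.84 + 608 − 111 = 515.16.
∂Q_x/∂Y = +0.008, so E_I = 0.008·(76000/515.16) ≈ 1.180.
E_I > 1: normal good (luxury).

1.180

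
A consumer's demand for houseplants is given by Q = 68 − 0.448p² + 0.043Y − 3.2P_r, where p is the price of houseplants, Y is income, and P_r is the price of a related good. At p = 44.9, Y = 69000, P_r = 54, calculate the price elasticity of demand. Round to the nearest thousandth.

First evaluate Q: 68 − 0.448(44.9)² + 0.043(69000) − 3.2(54) = 68 − 903.1725 + 2967 − 172.8 = 1959.0275.
∂Q/∂p = −2·0.448·p = -40.2304, so E_p = -40.2304·(44.9/1959.0275) ≈ -0.922.
|E_p| < 1: demand is inelastic.

-0.922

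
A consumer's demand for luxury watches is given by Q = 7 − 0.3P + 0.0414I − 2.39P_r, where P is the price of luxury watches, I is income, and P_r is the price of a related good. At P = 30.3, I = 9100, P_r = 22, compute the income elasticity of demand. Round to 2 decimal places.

Evaluating quantity at (P, I, P_r) gives Q = 7 − 0.3(30.3) + 0.0414(9100) − 2.39(22) = 7 − 9.09 + 376.74 − 52.58 = 322.07.
∂Q/∂I = +0.0414, so E_I = 0.0414·(9100/322.07) ≈ 1.17.
E_I > 1: normal good (luxury).

1.17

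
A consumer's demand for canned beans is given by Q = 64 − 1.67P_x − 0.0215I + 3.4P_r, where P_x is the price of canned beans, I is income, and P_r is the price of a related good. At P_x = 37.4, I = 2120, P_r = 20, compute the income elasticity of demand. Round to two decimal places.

Substituting, Q = 64 − 1.67(37.4) − 0.0215(2120) + 3.4(20) = 64 − 62.458 − 45.58 + 68 = 23.962.
∂Q/∂I = −0.0215, so E_I = -0.0215·(2120/23.962) ≈ -1.90.
E_I < 0: inferior good.

-1.90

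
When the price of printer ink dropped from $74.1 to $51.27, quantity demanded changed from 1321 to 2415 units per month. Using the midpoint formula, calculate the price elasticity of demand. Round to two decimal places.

-1.61

%ΔQ = (2415 − 1321)/[(1321 + 2415)/2] = 1094/1868 ≈ 0.5857.
%Δp = (51.27 − 74.1)/[(74.1 + 51.27)/2] = -22.83/62.685 ≈ -0.3642.
Arc elasticity E = %ΔQ/%Δp ≈ 0.5857/-0.3642 ≈ -1.61.
|E| > 1: demand is elastic over this range.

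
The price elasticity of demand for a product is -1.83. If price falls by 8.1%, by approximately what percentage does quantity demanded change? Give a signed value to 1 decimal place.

14.8

%ΔQ ≈ E × %ΔP = (-1.83) × (-8.1%) ≈ 14.8%.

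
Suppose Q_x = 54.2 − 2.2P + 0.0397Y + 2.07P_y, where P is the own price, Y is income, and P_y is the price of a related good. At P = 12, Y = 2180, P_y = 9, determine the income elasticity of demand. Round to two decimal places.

0.65

First evaluate Q_x: 54.2 − 2.2(12) + 0.0397(2180) + 2.07(9) = 54.2 − 26.4 + 86.546 + 18.63 = 132.976.
∂Q_x/∂Y = +0.0397, so E_I = 0.0397·(2180/132.976) ≈ 0.65.
E_I ∈ (0,1): normal good (necessity).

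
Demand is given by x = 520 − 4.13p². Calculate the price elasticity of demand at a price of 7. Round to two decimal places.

-1.27

At p = 7, x = 317.63.
dx/dp = −2·4.13·p = −57.82.
Point elasticity E = (dx/dp)·(p/x) = -57.82 × 7/317.63 ≈ -1.27.
|E| > 1, so demand is elastic at this price.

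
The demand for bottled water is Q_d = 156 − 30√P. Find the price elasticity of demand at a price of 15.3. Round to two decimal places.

At P = 15.3, Q_d = 38.6544.
dQ_d/dP = −30/(2√P) = −30/(2·3.9115).
Point elasticity E = (dQ_d/dP)·(P/Q_d) = -3.8348 × 15.3/38.6544 ≈ -1.52.
|E| > 1, so demand is elastic at this price.

-1.52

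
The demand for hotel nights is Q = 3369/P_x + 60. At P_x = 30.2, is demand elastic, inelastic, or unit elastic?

At P_x = 30.2, Q = 171.5563.
dQ/dP_x = −3369/P_x² = −3.6939.
Point elasticity E = (dQ/dP_x)·(P_x/Q) = -3.6939 × 30.2/171.5563 ≈ -0.650.
|E| ≈ 0.650 < 1, so demand is inelastic.

inelastic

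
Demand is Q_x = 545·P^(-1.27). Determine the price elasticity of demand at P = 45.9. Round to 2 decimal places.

For a Cobb–Douglas (constant-elasticity) form Q_x = A·P^α·…, the elasticity with respect to P equals the exponent α at every point.
Here the exponent on P is -1.27, so the price elasticity of demand is -1.27.

-1.27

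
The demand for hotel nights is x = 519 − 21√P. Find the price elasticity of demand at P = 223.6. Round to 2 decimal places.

-0.77

At P = 223.6, x = 204.9815.
dx/dP = −21/(2√P) = −21/(2·14.9533).
Point elasticity E = (dx/dP)·(P/x) = -0.7022 × 223.6/204.9815 ≈ -0.77.
|E| < 1, so demand is inelastic at this price.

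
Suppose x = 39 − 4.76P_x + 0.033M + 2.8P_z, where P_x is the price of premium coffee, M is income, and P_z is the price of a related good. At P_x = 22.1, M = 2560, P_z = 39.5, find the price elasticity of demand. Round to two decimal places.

At the given point, x = 39 − 4.76(22.1) + 0.033(2560) + 2.8(39.5) = 39 − 105.196 + 84.48 + 110.6 = 128.884.
∂x/∂P_x = −4.76, so E_p = (−4.76)·(22.1/128.884) ≈ -0.82.
|E_p| < 1: demand is inelastic.

-0.82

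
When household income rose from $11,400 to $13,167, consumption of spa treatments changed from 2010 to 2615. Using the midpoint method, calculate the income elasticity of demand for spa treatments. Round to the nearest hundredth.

%ΔQ = (2615 − 2010)/[(2010+2615)/2] = 605/2312.5 ≈ 0.2616.
%ΔI = (13,167 − 11,400)/[(11,400+13,167)/2] = 1767/12283.5 ≈ 0.1439.
E_I = %ΔQ/%ΔI ≈ 1.82.
E_I > 1: normal good (luxury).

1.82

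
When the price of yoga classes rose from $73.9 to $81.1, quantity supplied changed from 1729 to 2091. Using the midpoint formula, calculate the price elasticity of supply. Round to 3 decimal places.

%Δq = (2091 − 1729)/[(1729 + 2091)/2] = 362/1910 ≈ 0.1895.
%Δp = (81.1 − 73.9)/[(73.9 + 81.1)/2] = 7.2/77.5 ≈ 0.0929.
Arc elasticity E = %Δq/%Δp ≈ 0.1895/0.0929 ≈ 2.040.
|E| > 1: supply is elastic over this range.

2.040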